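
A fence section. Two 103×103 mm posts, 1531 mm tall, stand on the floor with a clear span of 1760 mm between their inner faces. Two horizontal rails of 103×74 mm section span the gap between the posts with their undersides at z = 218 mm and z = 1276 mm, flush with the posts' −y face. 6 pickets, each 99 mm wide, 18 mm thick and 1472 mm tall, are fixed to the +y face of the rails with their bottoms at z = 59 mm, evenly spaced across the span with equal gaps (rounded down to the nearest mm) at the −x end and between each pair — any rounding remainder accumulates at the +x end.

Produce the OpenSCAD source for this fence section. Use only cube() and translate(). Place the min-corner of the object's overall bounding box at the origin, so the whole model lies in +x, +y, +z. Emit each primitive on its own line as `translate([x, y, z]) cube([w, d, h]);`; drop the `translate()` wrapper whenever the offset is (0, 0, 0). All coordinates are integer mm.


cube([103, 103, 1531]);
translate([1863, 0, 0]) cube([103, 103, 1531]);
translate([103, 0, 218]) cube([1760, 103, 74]);
translate([103, 0, 1276]) cube([1760, 103, 74]);
translate([269, 103, 59]) cube([99, 18, 1472]);
translate([534, 103, 59]) cube([99, 18, 1472]);
translate([799, 103, 59]) cube([99, 18, 1472]);
translate([1064, 103, 59]) cube([99, 18, 1472]);
translate([1329, 103, 59]) cube([99, 18, 1472]);
translate([1594, 103, 59]) cube([99, 18, 1472]);


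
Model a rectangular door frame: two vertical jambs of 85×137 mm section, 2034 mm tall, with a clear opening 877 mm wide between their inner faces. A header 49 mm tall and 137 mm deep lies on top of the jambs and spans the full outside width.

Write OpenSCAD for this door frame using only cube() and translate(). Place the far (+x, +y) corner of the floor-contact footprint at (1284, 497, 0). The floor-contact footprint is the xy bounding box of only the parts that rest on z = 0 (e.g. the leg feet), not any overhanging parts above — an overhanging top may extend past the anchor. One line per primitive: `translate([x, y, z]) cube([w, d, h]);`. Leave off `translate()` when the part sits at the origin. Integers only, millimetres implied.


translate([237, 360, 0]) cube([85, 137, 2034]);
translate([1199, 360, 0]) cube([85, 137, 2034]);
translate([237, 360, 2034]) cube([1047, 137, 49]);


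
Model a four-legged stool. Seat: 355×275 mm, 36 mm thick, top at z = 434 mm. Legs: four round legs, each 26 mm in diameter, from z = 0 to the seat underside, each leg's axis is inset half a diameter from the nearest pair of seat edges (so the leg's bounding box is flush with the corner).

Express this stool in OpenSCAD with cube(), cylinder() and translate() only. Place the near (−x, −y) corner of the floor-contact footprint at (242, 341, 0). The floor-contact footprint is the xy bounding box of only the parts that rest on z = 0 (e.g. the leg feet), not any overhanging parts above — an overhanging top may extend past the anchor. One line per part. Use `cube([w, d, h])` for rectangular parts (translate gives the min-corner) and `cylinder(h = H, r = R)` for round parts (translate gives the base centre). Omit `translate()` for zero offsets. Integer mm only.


translate([242, 341, 398]) cube([355, 275, 36]);
translate([255, 354, 0]) cylinder(h = 398, r = 13);
translate([584, 354, 0]) cylinder(h = 398, r = 13);
translate([255, 603, 0]) cylinder(h = 398, r = 13);
translate([584, 603, 0]) cylinder(h = 398, r = 13);


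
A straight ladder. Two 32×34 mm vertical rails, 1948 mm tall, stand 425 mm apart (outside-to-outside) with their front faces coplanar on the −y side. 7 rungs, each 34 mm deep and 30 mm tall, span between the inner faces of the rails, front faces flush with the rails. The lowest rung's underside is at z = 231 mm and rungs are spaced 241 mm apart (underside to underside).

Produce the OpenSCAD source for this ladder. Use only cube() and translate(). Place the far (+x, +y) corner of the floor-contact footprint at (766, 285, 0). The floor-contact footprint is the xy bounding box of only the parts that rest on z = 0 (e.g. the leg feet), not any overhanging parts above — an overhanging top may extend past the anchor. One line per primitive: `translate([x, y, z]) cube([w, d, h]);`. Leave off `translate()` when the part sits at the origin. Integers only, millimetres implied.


translate([341, 251, 0]) cube([32, 34, 1948]);
translate([734, 251, 0]) cube([32, 34, 1948]);
translate([373, 251, 231]) cube([361, 34, 30]);
translate([373, 251, 472]) cube([361, 34, 30]);
translate([373, 251, 713]) cube([361, 34, 30]);
translate([373, 251, 954]) cube([361, 34, 30]);
translate([373, 251, 1195]) cube([361, 34, 30]);
translate([373, 251, 1436]) cube([361, 34, 30]);
translate([373, 251, 1677]) cube([361, 34, 30]);


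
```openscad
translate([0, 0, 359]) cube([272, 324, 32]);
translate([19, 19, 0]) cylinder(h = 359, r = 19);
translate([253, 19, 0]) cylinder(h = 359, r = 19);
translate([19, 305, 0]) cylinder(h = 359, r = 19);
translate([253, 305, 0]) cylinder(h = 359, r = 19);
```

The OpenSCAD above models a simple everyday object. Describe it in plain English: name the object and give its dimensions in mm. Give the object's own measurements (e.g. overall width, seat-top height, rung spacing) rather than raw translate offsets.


A four-legged stool. The seat is a 272×324×32 mm slab whose top surface is at z = 391 mm; four round legs, each 38 mm in diameter, run from the floor (z = 0) to the underside of the seat, each leg's axis is inset half a diameter from the nearest pair of seat edges (so the leg's bounding box is flush with the corner).


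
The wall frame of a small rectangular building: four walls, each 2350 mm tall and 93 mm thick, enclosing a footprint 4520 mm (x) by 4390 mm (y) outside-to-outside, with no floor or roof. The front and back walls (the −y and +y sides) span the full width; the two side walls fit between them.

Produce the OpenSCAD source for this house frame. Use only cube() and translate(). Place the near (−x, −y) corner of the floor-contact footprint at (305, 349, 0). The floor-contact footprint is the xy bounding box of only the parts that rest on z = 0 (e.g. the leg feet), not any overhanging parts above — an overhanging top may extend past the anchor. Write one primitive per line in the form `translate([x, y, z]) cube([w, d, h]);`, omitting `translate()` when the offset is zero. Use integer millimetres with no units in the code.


translate([305, 349, 0]) cube([4520, 93, 2350]);
translate([305, 4646, 0]) cube([4520, 93, 2350]);
translate([305, 442, 0]) cube([93, 4204, 2350]);
translate([4732, 442, 0]) cube([93, 4204, 2350]);


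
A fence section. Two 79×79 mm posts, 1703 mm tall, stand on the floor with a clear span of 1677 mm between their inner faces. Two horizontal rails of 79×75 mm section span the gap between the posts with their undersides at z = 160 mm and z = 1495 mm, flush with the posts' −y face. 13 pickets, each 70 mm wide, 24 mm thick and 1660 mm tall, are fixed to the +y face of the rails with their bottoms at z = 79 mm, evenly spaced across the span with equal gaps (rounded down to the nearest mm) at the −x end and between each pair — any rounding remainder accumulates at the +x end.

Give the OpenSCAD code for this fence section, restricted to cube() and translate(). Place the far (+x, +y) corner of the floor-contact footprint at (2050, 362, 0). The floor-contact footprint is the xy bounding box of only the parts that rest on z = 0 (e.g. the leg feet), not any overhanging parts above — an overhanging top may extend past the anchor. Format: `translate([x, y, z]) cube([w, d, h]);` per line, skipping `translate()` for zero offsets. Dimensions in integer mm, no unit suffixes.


translate([215, 283, 0]) cube([79, 79, 1703]);
translate([1971, 283, 0]) cube([79, 79, 1703]);
translate([294, 283, 160]) cube([1677, 79, 75]);
translate([294, 283, 1495]) cube([1677, 79, 75]);
translate([348, 362, 79]) cube([70, 24, 1660]);
translate([472, 362, 79]) cube([70, 24, 1660]);
translate([596, 362, 79]) cube([70, 24, 1660]);
translate([720, 362, 79]) cube([70, 24, 1660]);
translate([844, 362, 79]) cube([70, 24, 1660]);
translate([968, 362, 79]) cube([70, 24, 1660]);
translate([1092, 362, 79]) cube([70, 24, 1660]);
translate([1216, 362, 79]) cube([70, 24, 1660]);
translate([1340, 362, 79]) cube([70, 24, 1660]);
translate([1464, 362, 79]) cube([70, 24, 1660]);
translate([1588, 362, 79]) cube([70, 24, 1660]);
translate([1712, 362, 79]) cube([70, 24, 1660]);
translate([1836, 362, 79]) cube([70, 24, 1660]);


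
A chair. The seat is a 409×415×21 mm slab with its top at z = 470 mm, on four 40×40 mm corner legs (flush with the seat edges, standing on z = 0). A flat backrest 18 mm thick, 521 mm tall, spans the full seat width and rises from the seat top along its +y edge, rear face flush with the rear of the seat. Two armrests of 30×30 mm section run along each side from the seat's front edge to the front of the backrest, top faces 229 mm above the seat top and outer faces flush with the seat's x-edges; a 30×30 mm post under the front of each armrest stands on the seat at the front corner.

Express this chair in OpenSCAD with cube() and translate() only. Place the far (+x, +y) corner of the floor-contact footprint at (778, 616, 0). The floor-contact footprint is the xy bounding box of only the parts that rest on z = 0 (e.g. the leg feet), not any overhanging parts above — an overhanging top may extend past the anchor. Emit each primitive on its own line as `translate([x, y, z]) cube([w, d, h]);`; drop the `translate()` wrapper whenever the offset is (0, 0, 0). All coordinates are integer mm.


translate([369, 201, 449]) cube([409, 415, 21]);
translate([369, 201, 0]) cube([40, 40, 449]);
translate([738, 201, 0]) cube([40, 40, 449]);
translate([369, 576, 0]) cube([40, 40, 449]);
translate([738, 576, 0]) cube([40, 40, 449]);
translate([369, 598, 470]) cube([409, 18, 521]);
translate([369, 201, 669]) cube([30, 397, 30]);
translate([748, 201, 669]) cube([30, 397, 30]);
translate([369, 201, 470]) cube([30, 30, 199]);
translate([748, 201, 470]) cube([30, 30, 199]);


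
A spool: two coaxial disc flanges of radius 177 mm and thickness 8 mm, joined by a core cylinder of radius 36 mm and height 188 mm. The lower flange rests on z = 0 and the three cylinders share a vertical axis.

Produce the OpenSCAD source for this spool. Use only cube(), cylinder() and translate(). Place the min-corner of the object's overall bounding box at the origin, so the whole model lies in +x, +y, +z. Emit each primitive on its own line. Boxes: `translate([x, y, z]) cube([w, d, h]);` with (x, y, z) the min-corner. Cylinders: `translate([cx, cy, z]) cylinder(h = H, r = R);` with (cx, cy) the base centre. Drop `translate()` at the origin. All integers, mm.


translate([177, 177, 0]) cylinder(h = 8, r = 177);
translate([177, 177, 8]) cylinder(h = 188, r = 36);
translate([177, 177, 196]) cylinder(h = 8, r = 177);


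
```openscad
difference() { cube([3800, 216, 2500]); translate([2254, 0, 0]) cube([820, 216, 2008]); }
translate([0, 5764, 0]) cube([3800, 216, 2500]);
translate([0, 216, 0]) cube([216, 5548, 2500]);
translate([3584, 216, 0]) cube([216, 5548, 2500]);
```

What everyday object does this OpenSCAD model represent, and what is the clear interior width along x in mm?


A single room. The interior width is 3368 mm.

Four walls enclosing a rectangle with a door in the front wall — a room. Outside width 3800 minus two 216 mm walls gives 3368 mm.


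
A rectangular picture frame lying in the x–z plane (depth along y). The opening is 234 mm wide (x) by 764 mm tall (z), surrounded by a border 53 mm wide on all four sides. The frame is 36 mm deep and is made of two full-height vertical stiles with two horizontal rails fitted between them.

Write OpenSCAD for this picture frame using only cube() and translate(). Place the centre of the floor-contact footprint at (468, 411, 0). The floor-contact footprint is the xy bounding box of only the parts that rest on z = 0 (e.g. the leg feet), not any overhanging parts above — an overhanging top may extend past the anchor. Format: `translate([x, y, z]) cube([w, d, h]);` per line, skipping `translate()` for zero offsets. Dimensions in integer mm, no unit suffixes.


translate([298, 393, 0]) cube([53, 36, 870]);
translate([585, 393, 0]) cube([53, 36, 870]);
translate([351, 393, 0]) cube([234, 36, 53]);
translate([351, 393, 817]) cube([234, 36, 53]);


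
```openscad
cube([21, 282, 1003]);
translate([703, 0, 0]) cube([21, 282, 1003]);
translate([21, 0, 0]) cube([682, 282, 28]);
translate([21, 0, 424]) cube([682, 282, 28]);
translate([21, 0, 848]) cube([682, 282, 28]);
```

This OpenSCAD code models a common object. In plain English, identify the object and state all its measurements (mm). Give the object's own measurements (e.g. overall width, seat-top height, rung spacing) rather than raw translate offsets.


An open bookshelf. Two side panels, each 21 mm thick, 282 mm deep and 1003 mm tall, stand 724 mm apart (outside-to-outside). Between them sit 3 shelves, each 28 mm thick and 282 mm deep, spanning the full gap between the sides. The bottom shelf rests on the floor (its underside at z = 0) and the clear gap between one shelf's top and the next shelf's underside is 396 mm.


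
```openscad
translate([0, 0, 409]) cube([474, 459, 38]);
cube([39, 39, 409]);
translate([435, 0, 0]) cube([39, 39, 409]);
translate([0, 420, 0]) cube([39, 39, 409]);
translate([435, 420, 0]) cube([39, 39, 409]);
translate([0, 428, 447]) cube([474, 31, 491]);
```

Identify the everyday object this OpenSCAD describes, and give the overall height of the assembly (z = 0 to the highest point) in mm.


A chair. The overall height is 938 mm.

A slab on four corner posts with a tall panel at the back — a chair. The seat slab sits at z = 409 with thickness 38, and the 491 mm backrest starts at the seat top, so the overall height is 409 + 38 + 491 = 938 mm.


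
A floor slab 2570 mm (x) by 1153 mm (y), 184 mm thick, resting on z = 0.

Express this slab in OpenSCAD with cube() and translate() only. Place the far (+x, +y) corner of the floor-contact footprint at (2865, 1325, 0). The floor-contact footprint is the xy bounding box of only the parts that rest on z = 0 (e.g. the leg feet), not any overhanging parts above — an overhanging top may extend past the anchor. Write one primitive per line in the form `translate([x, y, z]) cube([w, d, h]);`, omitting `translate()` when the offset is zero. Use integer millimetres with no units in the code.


translate([295, 172, 0]) cube([2570, 1153, 184]);


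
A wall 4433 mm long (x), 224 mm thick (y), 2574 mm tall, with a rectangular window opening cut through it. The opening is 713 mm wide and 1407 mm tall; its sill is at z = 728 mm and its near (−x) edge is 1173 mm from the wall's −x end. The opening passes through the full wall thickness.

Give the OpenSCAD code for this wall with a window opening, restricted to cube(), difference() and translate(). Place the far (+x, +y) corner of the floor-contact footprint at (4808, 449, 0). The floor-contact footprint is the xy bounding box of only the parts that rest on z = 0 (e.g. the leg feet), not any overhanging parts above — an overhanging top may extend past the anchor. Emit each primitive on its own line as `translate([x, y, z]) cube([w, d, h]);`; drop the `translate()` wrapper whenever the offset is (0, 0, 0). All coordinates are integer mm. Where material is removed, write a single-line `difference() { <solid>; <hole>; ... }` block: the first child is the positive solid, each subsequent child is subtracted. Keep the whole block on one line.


difference() { translate([375, 225, 0]) cube([4433, 224, 2574]); translate([1548, 225, 728]) cube([713, 224, 1407]); }


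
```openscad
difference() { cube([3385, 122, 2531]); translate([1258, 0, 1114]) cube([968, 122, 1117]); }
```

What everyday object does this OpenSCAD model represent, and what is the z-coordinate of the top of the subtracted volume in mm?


A wall with a window opening. The window head height is 2231 mm.

A wall with a rectangular opening subtracted — a window. Sill at z = 1114, opening 1117 mm tall, so the head is at 1114 + 1117 = 2231 mm.


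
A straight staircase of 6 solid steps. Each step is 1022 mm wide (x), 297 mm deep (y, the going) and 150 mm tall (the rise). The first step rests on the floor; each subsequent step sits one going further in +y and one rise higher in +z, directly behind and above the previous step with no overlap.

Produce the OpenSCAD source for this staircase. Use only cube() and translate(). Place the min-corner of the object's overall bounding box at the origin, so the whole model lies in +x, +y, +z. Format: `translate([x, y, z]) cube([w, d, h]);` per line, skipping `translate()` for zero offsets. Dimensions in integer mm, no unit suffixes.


cube([1022, 297, 150]);
translate([0, 297, 150]) cube([1022, 297, 150]);
translate([0, 594, 300]) cube([1022, 297, 150]);
translate([0, 891, 450]) cube([1022, 297, 150]);
translate([0, 1188, 600]) cube([1022, 297, 150]);
translate([0, 1485, 750]) cube([1022, 297, 150]);


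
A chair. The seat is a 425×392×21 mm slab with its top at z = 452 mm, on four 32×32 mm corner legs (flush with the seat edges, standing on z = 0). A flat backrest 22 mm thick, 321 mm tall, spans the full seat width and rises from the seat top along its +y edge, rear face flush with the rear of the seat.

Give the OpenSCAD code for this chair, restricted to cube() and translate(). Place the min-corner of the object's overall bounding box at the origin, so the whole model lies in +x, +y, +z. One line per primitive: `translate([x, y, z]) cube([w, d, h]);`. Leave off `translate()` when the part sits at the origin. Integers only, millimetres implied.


// leg_h = 452 - 21 = 431
translate([0, 0, 431]) cube([425, 392, 21]);
cube([32, 32, 431]);
translate([393, 0, 0]) cube([32, 32, 431]);
translate([0, 360, 0]) cube([32, 32, 431]);
translate([393, 360, 0]) cube([32, 32, 431]);
translate([0, 370, 452]) cube([425, 22, 321]);


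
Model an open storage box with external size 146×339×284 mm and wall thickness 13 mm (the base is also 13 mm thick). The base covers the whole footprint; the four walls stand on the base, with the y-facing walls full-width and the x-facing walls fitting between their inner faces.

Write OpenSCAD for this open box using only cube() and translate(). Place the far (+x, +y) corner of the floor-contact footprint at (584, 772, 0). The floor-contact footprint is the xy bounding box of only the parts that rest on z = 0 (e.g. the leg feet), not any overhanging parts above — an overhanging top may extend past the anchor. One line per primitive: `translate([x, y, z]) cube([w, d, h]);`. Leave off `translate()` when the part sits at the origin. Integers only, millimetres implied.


translate([438, 433, 0]) cube([146, 339, 13]);
translate([438, 433, 13]) cube([146, 13, 271]);
translate([438, 759, 13]) cube([146, 13, 271]);
translate([438, 446, 13]) cube([13, 313, 271]);
translate([571, 446, 13]) cube([13, 313, 271]);


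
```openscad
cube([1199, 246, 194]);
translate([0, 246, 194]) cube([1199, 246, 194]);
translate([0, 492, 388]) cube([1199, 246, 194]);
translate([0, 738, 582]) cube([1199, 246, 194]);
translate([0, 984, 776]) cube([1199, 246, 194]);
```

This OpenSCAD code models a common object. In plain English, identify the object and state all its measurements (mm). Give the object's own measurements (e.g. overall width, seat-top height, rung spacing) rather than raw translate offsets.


A straight staircase of 5 solid steps. Each step is 1199 mm wide (x), 246 mm deep (y, the going) and 194 mm tall (the rise). The first step rests on the floor; each subsequent step sits one going further in +y and one rise higher in +z, directly behind and above the previous step with no overlap.


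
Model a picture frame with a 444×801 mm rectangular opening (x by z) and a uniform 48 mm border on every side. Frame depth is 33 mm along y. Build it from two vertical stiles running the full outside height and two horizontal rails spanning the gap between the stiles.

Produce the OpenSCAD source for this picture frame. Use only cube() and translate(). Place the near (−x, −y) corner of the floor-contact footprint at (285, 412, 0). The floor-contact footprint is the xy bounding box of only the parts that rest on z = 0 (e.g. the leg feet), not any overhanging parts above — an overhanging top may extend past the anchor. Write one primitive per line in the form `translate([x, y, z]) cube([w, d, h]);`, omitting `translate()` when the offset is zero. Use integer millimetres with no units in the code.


translate([285, 412, 0]) cube([48, 33, 897]);
translate([777, 412, 0]) cube([48, 33, 897]);
translate([333, 412, 0]) cube([444, 33, 48]);
translate([333, 412, 849]) cube([444, 33, 48]);


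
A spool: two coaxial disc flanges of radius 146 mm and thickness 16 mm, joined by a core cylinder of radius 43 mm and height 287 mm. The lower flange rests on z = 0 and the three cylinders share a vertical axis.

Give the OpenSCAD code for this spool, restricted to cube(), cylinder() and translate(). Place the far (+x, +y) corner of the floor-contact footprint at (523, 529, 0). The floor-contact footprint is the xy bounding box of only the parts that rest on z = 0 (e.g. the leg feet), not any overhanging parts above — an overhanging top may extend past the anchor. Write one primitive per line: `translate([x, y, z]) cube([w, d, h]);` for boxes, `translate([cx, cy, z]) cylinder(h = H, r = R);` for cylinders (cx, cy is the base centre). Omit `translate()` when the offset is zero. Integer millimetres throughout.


translate([377, 383, 0]) cylinder(h = 16, r = 146);
translate([377, 383, 16]) cylinder(h = 287, r = 43);
translate([377, 383, 303]) cylinder(h = 16, r = 146);


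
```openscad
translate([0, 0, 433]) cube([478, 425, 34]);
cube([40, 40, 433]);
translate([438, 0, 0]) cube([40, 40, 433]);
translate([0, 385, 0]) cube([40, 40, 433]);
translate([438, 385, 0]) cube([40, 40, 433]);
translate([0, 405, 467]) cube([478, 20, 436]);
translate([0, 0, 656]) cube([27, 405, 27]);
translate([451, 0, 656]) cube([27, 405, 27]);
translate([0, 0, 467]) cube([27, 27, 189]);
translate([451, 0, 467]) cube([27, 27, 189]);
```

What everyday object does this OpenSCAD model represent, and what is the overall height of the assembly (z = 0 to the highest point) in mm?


A chair. The overall height is 903 mm.

A slab on four corner posts with a tall panel at the back — a chair. The seat slab sits at z = 433 with thickness 34, and the 436 mm backrest starts at the seat top, so the overall height is 433 + 34 + 436 = 903 mm.


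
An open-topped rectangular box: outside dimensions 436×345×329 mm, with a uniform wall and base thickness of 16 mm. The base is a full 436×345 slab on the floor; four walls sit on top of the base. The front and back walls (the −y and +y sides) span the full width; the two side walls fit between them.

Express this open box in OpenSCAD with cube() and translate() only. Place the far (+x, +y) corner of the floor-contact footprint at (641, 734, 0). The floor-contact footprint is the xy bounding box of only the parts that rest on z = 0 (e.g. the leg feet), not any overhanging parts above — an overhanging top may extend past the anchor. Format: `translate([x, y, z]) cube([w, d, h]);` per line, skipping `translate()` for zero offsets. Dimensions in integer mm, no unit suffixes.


translate([205, 389, 0]) cube([436, 345, 16]);
translate([205, 389, 16]) cube([436, 16, 313]);
translate([205, 718, 16]) cube([436, 16, 313]);
translate([205, 405, 16]) cube([16, 313, 313]);
translate([625, 405, 16]) cube([16, 313, 313]);


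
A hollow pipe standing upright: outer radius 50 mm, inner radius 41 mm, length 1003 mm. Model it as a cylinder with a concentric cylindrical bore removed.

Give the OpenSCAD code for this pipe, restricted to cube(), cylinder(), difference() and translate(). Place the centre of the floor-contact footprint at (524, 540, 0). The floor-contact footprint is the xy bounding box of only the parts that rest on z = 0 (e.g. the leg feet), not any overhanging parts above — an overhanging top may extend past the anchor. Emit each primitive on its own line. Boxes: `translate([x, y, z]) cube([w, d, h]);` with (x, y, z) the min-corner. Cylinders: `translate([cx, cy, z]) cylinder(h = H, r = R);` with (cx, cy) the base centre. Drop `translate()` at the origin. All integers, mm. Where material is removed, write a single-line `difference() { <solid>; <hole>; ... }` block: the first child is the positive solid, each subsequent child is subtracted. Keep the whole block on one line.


difference() { translate([524, 540, 0]) cylinder(h = 1003, r = 50); translate([524, 540, 0]) cylinder(h = 1003, r = 41); }


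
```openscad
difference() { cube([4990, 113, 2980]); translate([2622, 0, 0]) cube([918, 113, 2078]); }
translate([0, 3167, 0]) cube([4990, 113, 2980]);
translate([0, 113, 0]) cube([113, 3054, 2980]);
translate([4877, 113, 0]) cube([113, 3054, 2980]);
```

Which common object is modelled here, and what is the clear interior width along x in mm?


A single room. The interior width is 4764 mm.

Four walls enclosing a rectangle with a door in the front wall — a room. Outside width 4990 minus two 113 mm walls gives 4764 mm.


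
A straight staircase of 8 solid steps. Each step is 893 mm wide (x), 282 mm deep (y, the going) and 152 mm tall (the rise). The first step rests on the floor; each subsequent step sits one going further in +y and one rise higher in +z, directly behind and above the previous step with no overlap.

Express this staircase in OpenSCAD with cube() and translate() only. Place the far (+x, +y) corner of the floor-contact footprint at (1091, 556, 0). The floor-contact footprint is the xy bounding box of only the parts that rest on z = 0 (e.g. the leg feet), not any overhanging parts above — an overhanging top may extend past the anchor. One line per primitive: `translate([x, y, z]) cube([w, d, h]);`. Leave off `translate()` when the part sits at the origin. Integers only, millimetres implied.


translate([198, 274, 0]) cube([893, 282, 152]);
translate([198, 556, 152]) cube([893, 282, 152]);
translate([198, 838, 304]) cube([893, 282, 152]);
translate([198, 1120, 456]) cube([893, 282, 152]);
translate([198, 1402, 608]) cube([893, 282, 152]);
translate([198, 1684, 760]) cube([893, 282, 152]);
translate([198, 1966, 912]) cube([893, 282, 152]);
translate([198, 2248, 1064]) cube([893, 282, 152]);


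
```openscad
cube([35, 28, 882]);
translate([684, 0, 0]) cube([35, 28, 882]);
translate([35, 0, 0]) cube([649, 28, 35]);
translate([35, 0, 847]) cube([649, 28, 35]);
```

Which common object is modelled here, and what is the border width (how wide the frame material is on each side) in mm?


A picture frame. The border width is 35 mm.

Four thin pieces enclosing a rectangular opening — a picture frame. The two full-height stiles are 882 mm tall; the top rail sits at z = 847 and is 35 mm tall, so the border above the opening is 882 − 847 = 35 mm, matching the stile x-width.


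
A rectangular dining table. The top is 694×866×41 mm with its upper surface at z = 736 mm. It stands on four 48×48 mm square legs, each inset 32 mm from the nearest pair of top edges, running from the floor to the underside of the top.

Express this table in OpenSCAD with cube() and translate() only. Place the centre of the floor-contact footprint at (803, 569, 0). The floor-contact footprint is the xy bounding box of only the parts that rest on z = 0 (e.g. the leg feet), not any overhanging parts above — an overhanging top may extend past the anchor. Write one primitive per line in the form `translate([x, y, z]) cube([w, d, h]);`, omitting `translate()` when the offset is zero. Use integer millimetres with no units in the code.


translate([456, 136, 695]) cube([694, 866, 41]);
translate([488, 168, 0]) cube([48, 48, 695]);
translate([1070, 168, 0]) cube([48, 48, 695]);
translate([488, 922, 0]) cube([48, 48, 695]);
translate([1070, 922, 0]) cube([48, 48, 695]);


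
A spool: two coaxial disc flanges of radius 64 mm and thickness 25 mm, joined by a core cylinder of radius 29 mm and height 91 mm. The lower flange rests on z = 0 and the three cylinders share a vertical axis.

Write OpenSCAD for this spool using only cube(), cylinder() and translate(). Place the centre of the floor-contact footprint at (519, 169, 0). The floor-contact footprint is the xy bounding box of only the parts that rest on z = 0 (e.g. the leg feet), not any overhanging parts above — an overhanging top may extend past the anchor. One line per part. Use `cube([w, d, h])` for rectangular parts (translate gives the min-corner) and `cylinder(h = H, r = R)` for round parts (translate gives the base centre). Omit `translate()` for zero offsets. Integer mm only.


translate([519, 169, 0]) cylinder(h = 25, r = 64);
translate([519, 169, 25]) cylinder(h = 91, r = 29);
translate([519, 169, 116]) cylinder(h = 25, r = 64);


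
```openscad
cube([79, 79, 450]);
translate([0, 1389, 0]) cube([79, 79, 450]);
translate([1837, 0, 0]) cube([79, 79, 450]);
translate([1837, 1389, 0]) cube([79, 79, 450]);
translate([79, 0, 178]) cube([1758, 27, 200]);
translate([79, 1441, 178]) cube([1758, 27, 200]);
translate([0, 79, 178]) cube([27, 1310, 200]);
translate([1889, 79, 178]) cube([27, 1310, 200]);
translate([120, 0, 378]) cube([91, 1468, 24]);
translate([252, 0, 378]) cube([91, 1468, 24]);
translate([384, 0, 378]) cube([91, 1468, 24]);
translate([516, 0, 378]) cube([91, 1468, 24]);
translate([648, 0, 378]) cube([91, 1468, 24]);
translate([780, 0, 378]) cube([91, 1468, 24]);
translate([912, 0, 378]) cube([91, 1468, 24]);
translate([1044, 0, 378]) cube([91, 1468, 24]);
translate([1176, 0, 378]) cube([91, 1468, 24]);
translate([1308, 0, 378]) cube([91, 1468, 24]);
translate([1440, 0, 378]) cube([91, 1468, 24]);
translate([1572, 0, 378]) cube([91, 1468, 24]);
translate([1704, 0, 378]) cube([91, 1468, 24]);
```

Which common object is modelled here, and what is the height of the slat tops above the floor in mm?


A bed frame. The slat-top height is 402 mm.

Four posts, four rails, and a row of slats — a bed frame. Slats sit on the rails at z = 178 + 200 = 378; with slat thickness 24, the top is 402 mm.


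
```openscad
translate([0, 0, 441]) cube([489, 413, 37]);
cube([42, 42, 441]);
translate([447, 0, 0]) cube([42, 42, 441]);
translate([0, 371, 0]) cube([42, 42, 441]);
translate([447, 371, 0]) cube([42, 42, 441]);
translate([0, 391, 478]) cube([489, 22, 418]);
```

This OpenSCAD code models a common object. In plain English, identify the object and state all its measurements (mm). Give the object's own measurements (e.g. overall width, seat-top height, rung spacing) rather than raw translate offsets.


A chair. The seat is a 489×413×37 mm slab with its top at z = 478 mm, on four 42×42 mm corner legs (flush with the seat edges, standing on z = 0). A flat backrest 22 mm thick, 418 mm tall, spans the full seat width and rises from the seat top along its +y edge, rear face flush with the rear of the seat.


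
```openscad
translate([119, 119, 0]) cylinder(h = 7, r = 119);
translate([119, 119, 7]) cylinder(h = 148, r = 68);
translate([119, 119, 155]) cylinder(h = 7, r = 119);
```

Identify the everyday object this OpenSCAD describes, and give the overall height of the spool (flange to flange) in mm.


A spool. The overall height is 162 mm.

Three coaxial cylinders, large–small–large — a spool. Two 7 mm flanges and a 148 mm core give 7 + 148 + 7 = 162 mm.


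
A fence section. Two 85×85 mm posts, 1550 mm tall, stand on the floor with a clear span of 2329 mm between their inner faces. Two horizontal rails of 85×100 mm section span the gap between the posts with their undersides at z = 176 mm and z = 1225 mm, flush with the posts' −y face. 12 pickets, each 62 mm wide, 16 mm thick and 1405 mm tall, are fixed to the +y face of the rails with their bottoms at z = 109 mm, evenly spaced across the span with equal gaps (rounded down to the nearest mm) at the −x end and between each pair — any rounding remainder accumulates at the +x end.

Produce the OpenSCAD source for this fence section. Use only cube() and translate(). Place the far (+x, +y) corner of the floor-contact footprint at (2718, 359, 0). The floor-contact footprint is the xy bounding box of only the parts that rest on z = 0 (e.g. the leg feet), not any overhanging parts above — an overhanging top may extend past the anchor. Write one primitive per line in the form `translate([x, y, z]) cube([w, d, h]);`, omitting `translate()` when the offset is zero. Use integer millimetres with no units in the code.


translate([219, 274, 0]) cube([85, 85, 1550]);
translate([2633, 274, 0]) cube([85, 85, 1550]);
translate([304, 274, 176]) cube([2329, 85, 100]);
translate([304, 274, 1225]) cube([2329, 85, 100]);
translate([425, 359, 109]) cube([62, 16, 1405]);
translate([608, 359, 109]) cube([62, 16, 1405]);
translate([791, 359, 109]) cube([62, 16, 1405]);
translate([974, 359, 109]) cube([62, 16, 1405]);
translate([1157, 359, 109]) cube([62, 16, 1405]);
translate([1340, 359, 109]) cube([62, 16, 1405]);
translate([1523, 359, 109]) cube([62, 16, 1405]);
translate([1706, 359, 109]) cube([62, 16, 1405]);
translate([1889, 359, 109]) cube([62, 16, 1405]);
translate([2072, 359, 109]) cube([62, 16, 1405]);
translate([2255, 359, 109]) cube([62, 16, 1405]);
translate([2438, 359, 109]) cube([62, 16, 1405]);


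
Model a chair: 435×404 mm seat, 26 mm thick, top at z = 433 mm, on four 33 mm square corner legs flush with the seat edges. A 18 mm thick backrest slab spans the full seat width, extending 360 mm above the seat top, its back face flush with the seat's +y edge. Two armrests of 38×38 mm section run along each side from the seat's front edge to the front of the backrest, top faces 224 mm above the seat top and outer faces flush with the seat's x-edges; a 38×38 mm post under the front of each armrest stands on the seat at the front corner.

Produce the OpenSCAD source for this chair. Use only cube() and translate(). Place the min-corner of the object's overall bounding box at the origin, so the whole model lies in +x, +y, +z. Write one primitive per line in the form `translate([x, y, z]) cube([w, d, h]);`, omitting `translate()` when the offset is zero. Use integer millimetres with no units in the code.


translate([0, 0, 407]) cube([435, 404, 26]);
cube([33, 33, 407]);
translate([402, 0, 0]) cube([33, 33, 407]);
translate([0, 371, 0]) cube([33, 33, 407]);
translate([402, 371, 0]) cube([33, 33, 407]);
translate([0, 386, 433]) cube([435, 18, 360]);
translate([0, 0, 619]) cube([38, 386, 38]);
translate([397, 0, 619]) cube([38, 386, 38]);
translate([0, 0, 433]) cube([38, 38, 186]);
translate([397, 0, 433]) cube([38, 38, 186]);


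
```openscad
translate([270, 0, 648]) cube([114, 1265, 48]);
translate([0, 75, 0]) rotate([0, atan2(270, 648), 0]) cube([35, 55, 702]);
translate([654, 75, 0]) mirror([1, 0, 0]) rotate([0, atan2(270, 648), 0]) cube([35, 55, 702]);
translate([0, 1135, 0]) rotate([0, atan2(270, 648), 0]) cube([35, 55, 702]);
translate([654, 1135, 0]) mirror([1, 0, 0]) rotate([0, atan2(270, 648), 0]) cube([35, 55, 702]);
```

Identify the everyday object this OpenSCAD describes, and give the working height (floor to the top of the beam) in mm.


A sawhorse. The overall height is 696 mm.

A beam across two mirrored pairs of raked legs — a sawhorse. The beam's underside is at z = 648 (matching the legs' vertical rise in atan2(270, 648)) and the beam is 48 mm tall, so its top is at 648 + 48 = 696 mm. The raked legs top out at the beam's underside, so that is the highest point.


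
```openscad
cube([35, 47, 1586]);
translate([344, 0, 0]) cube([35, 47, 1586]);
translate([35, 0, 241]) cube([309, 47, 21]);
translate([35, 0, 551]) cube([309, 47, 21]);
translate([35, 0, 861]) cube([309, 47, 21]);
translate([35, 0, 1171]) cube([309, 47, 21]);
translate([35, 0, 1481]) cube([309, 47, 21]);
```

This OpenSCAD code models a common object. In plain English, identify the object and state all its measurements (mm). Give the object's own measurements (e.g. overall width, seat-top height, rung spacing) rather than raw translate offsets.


A straight ladder. Two 35×47 mm vertical rails, 1586 mm tall, stand 379 mm apart (outside-to-outside) with their front faces coplanar on the −y side. 5 rungs, each 47 mm deep and 21 mm tall, span between the inner faces of the rails, front faces flush with the rails. The lowest rung's underside is at z = 241 mm and rungs are spaced 310 mm apart (underside to underside).


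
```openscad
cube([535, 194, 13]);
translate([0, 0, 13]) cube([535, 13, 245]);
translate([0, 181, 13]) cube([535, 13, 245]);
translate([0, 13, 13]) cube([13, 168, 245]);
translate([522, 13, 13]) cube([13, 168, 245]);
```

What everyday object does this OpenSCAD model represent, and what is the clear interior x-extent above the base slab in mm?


An open box. The internal width is 509 mm.

A 535×194 base slab with four walls standing on it — an open box. The base is 535 mm wide and the walls are 13 mm thick, so the internal width is 535 − 2 × 13 = 509 mm.


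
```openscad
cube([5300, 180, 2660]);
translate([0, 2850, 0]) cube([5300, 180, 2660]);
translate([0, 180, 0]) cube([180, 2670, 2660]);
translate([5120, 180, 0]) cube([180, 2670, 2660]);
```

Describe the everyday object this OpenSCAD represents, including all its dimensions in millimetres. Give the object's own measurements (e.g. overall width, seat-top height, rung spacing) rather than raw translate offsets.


The wall frame of a small rectangular building: four walls, each 2660 mm tall and 180 mm thick, enclosing a footprint 5300 mm (x) by 3030 mm (y) outside-to-outside, with no floor or roof. The front and back walls (the −y and +y sides) span the full width; the two side walls fit between them.


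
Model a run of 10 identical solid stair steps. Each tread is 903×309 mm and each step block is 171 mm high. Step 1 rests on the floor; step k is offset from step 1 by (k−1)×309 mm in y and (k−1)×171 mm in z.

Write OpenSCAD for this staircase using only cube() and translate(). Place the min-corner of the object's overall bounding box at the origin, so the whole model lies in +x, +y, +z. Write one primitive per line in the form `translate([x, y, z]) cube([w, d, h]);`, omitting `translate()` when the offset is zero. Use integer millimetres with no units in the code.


cube([903, 309, 171]);
translate([0, 309, 171]) cube([903, 309, 171]);
translate([0, 618, 342]) cube([903, 309, 171]);
translate([0, 927, 513]) cube([903, 309, 171]);
translate([0, 1236, 684]) cube([903, 309, 171]);
translate([0, 1545, 855]) cube([903, 309, 171]);
translate([0, 1854, 1026]) cube([903, 309, 171]);
translate([0, 2163, 1197]) cube([903, 309, 171]);
translate([0, 2472, 1368]) cube([903, 309, 171]);
translate([0, 2781, 1539]) cube([903, 309, 171]);


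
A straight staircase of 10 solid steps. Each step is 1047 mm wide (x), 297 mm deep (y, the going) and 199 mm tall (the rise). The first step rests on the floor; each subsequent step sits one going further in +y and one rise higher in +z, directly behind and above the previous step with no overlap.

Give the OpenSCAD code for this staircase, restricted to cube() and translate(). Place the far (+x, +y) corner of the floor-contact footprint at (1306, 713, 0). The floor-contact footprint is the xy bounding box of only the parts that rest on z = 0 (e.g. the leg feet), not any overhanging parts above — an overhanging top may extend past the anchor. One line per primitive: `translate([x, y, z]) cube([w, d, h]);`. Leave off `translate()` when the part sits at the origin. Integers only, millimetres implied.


translate([259, 416, 0]) cube([1047, 297, 199]);
translate([259, 713, 199]) cube([1047, 297, 199]);
translate([259, 1010, 398]) cube([1047, 297, 199]);
translate([259, 1307, 597]) cube([1047, 297, 199]);
translate([259, 1604, 796]) cube([1047, 297, 199]);
translate([259, 1901, 995]) cube([1047, 297, 199]);
translate([259, 2198, 1194]) cube([1047, 297, 199]);
translate([259, 2495, 1393]) cube([1047, 297, 199]);
translate([259, 2792, 1592]) cube([1047, 297, 199]);
translate([259, 3089, 1791]) cube([1047, 297, 199]);
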